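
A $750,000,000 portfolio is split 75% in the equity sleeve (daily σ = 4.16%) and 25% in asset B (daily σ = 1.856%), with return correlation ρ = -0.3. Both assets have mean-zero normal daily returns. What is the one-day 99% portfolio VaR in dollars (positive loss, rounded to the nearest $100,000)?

$52,600,000

σ_p² = 0.75²·4.16² + 0.25²·1.856² + 2·-0.3·0.75·0.25·4.16·1.856 = 9.0811 (%²).
σ_p = √9.0811 = 3.013%.
At 99%, z = 2.326.
VaR = 2.326 × 3.013% = 7.008%; on $750,000,000 that is $52,560,000.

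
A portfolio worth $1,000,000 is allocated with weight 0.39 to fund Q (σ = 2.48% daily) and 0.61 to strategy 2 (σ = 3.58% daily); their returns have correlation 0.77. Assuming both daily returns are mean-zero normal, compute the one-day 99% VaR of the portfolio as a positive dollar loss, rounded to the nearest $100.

σ_p² = 0.39²·2.48² + 0.61²·3.58² + 2·0.77·0.39·0.61·2.48·3.58 = 8.9572 (%²).
σ_p = √8.9572 = 2.993%.
At 99%, z = 2.326.
VaR = 2.326 × 2.993% = 6.962%; on $1,000,000 that is $69,620.

$69,600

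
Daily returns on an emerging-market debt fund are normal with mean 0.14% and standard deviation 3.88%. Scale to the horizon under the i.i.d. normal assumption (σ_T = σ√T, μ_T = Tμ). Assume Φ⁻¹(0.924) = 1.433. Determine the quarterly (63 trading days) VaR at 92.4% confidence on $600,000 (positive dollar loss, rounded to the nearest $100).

σ_{63d} = 3.88% × √63 = 30.797%; μ_{63d} = 63 × 0.14% = 8.820%.
VaR = −(8.820%) + 1.433 × 30.797% = 35.312%.
On $600,000: 0.35312 × $600,000 = $211,872.

$211,900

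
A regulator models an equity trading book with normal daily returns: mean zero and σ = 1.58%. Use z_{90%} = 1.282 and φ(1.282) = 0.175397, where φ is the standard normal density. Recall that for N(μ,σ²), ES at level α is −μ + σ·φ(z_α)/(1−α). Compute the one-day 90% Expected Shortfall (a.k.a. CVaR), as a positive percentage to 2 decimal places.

Tail multiplier: φ(z)/(1−α) = 0.175397 / 0.1 = 1.754.
ES = 1.58% × 1.754 = 2.771%.

2.77%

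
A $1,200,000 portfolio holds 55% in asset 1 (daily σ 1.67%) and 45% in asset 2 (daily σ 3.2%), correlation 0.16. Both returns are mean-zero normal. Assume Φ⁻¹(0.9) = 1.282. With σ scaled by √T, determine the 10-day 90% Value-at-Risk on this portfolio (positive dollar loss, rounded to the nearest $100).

σ_p = √(0.55²·1.67² + 0.45²·3.2² + 2·0.16·0.55·0.45·1.67·3.2) = 1.828%.
σ_{10d} = 1.828% × √10 = 5.781%.
VaR = 1.282 × 5.781% = 7.411%; on $1,200,000 that is $88,932.

$88,900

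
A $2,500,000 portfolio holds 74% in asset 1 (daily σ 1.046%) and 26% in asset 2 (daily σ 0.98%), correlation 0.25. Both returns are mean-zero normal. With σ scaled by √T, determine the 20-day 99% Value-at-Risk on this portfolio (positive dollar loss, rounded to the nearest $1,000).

σ_p = √(0.74²·1.046² + 0.26²·0.98² + 2·0.25·0.74·0.26·1.046·0.98) = 0.873%.
σ_{20d} = 0.873% × √20 = 3.904%.
z(99%) = 2.326.
VaR = 2.326 × 3.904% = 9.081%; on $2,500,000 that is $227,025.

$227,000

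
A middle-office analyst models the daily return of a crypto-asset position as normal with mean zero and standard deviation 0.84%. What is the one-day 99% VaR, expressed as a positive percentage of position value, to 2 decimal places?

At 99% one-sided, z = 2.326.
VaR = z·σ = 2.326 × 0.84% = 1.954%.

1.95%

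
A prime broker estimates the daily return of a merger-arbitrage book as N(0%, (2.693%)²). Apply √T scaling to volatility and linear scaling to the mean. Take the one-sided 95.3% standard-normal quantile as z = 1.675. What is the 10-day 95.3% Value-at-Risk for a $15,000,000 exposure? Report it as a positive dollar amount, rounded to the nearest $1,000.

σ_{10d} = 2.693% × √10 = 8.516%.
VaR = 1.675 × 8.516% = 14.264%.
On $15,000,000: 0.14264 × $15,000,000 = $2,139,600.

$2,140,000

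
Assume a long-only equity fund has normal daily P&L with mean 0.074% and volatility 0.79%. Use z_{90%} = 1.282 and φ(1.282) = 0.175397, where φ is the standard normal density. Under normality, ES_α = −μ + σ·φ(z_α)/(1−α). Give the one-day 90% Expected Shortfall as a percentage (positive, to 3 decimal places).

Tail multiplier: φ(z)/(1−α) = 0.175397 / 0.1 = 1.754.
ES = −(0.074%) + 0.79% × 1.754 = 1.312%.

1.312%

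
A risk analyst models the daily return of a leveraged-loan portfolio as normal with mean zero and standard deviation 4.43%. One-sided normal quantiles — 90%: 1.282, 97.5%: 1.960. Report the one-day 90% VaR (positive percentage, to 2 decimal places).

5.68%

VaR = z·σ = 1.282 × 4.43% = 5.679%.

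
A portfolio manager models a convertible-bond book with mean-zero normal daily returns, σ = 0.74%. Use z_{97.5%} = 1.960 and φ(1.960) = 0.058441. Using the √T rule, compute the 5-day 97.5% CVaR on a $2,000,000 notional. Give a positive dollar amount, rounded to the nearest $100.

σ_{5d} = 0.74% × √5 = 1.655%.
ES multiplier = φ(z)/(1−α) = 0.058441/0.025 = 2.338.
ES = 1.655% × 2.338 = 3.869%; on $2,000,000: $77,380.

$77,400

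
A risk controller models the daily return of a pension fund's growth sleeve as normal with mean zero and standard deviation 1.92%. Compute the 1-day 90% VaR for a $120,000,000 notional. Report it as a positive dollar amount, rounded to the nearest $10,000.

$2,950,000

At 90% one-sided, z = 1.282.
VaR = z·σ = 1.282 × 1.92% = 2.461%.
On $120,000,000: 0.02461 × $120,000,000 = $2,953,200.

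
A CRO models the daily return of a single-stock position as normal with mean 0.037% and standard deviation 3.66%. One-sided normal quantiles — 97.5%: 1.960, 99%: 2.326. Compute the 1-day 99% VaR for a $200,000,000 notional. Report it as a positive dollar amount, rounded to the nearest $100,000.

$17,000,000

VaR = −μ + z·σ = −(0.037%) + 2.326 × 3.66% = 8.476%.
On $200,000,000: 0.08476 × $200,000,000 = $16,952,000.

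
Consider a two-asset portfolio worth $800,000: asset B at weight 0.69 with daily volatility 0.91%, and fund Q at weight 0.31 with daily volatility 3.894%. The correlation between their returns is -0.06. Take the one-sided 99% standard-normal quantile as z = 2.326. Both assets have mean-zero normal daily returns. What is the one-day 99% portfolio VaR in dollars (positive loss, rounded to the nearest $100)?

σ_p² = 0.69²·0.91² + 0.31²·3.894² + 2·-0.06·0.69·0.31·0.91·3.894 = 1.7605 (%²).
σ_p = √1.7605 = 1.327%.
VaR = 2.326 × 1.327% = 3.087%; on $800,000 that is $24,696.

$24,700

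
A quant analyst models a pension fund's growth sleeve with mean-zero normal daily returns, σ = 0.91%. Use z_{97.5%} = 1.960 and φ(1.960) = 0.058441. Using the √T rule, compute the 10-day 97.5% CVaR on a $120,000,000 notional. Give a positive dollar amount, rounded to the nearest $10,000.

$8,070,000

σ_{10d} = 0.91% × √10 = 2.878%.
ES multiplier = φ(z)/(1−α) = 0.058441/0.025 = 2.338.
ES = 2.878% × 2.338 = 6.729%; on $120,000,000: $8,074,800.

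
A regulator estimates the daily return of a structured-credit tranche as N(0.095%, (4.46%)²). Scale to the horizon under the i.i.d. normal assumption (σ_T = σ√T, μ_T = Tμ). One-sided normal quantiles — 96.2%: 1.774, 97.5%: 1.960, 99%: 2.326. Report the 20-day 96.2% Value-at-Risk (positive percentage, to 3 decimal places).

σ_{20d} = 4.46% × √20 = 19.946%; μ_{20d} = 20 × 0.095% = 1.900%.
VaR = −(1.900%) + 1.774 × 19.946% = 33.484%.

33.484%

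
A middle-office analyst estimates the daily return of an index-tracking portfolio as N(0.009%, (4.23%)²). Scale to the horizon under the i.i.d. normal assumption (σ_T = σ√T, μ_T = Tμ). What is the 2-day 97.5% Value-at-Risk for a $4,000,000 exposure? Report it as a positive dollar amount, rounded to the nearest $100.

$468,300

At 97.5%, z = 1.960.
σ_{2d} = 4.23% × √2 = 5.982%; μ_{2d} = 2 × 0.009% = 0.018%.
VaR = −(0.018%) + 1.960 × 5.982% = 11.707%.
On $4,000,000: 0.11707 × $4,000,000 = $468,280.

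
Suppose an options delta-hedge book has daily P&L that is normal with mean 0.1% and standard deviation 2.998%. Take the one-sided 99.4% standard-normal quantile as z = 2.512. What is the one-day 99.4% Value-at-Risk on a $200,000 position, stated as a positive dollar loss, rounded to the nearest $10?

$14,860

VaR = −μ + z·σ = −(0.1%) + 2.512 × 2.998% = 7.431%.
On $200,000: 0.07431 × $200,000 = $14,862.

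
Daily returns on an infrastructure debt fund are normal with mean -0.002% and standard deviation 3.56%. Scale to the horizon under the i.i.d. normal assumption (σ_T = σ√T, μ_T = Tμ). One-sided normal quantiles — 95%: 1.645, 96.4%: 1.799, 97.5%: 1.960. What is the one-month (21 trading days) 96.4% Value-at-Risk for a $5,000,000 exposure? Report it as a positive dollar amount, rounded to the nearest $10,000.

$1,470,000

σ_{21d} = 3.56% × √21 = 16.314%; μ_{21d} = 21 × -0.002% = -0.042%.
VaR = −(-0.042%) + 1.799 × 16.314% = 29.391%.
On $5,000,000: 0.29391 × $5,000,000 = $1,469,550.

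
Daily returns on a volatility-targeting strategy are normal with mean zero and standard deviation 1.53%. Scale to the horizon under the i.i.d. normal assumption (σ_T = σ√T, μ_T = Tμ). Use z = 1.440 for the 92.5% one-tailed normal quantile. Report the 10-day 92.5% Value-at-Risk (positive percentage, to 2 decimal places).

6.97%

σ_{10d} = 1.53% × √10 = 4.838%.
VaR = 1.440 × 4.838% = 6.967%.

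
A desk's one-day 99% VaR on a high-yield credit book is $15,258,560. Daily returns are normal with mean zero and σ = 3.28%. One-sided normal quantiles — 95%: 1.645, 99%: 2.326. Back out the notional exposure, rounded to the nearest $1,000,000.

$200,000,000

VaR as a fraction of value: z·σ = 2.326 × 3.28% = 7.62928%.
Position = $15,258,560 / 0.0762928 = $200,000,000.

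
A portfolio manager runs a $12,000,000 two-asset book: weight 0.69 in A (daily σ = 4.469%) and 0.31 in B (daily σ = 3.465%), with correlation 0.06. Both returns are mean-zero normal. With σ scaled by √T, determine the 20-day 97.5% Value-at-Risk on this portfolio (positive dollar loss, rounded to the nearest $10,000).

σ_p = √(0.69²·4.469² + 0.31²·3.465² + 2·0.06·0.69·0.31·4.469·3.465) = 3.326%.
σ_{20d} = 3.326% × √20 = 14.874%.
z(97.5%) = 1.960.
VaR = 1.960 × 14.874% = 29.153%; on $12,000,000 that is $3,498,360.

$3,500,000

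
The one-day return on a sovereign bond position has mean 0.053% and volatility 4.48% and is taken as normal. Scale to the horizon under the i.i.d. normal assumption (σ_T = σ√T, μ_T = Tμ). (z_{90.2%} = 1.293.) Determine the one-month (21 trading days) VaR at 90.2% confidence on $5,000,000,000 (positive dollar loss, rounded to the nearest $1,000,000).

σ_{21d} = 4.48% × √21 = 20.530%; μ_{21d} = 21 × 0.053% = 1.113%.
VaR = −(1.113%) + 1.293 × 20.530% = 25.432%.
On $5,000,000,000: 0.25432 × $5,000,000,000 = $1,271,600,000.

$1,272,000,000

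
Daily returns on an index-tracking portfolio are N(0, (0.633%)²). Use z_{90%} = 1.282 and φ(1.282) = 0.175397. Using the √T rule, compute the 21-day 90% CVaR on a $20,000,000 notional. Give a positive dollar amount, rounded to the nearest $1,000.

σ_{21d} = 0.633% × √21 = 2.901%.
ES multiplier = φ(z)/(1−α) = 0.175397/0.1 = 1.754.
ES = 2.901% × 1.754 = 5.088%; on $20,000,000: $1,017,600.

$1,018,000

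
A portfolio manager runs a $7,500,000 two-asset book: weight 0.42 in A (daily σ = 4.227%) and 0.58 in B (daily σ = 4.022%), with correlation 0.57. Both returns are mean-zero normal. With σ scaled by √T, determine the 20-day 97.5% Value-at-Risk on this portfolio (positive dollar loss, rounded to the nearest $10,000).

$2,400,000

σ_p = √(0.42²·4.227² + 0.58²·4.022² + 2·0.57·0.42·0.58·4.227·4.022) = 3.649%.
σ_{20d} = 3.649% × √20 = 16.319%.
z(97.5%) = 1.960.
VaR = 1.960 × 16.319% = 31.985%; on $7,500,000 that is $2,398,875.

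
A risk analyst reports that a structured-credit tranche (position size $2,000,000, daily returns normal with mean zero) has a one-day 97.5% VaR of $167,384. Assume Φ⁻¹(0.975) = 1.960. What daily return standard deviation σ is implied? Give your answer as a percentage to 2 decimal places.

4.27%

VaR as a fraction: $167,384 / $2,000,000 = 8.369%.
σ = VaR / z = 8.369% / 1.960 = 4.270%.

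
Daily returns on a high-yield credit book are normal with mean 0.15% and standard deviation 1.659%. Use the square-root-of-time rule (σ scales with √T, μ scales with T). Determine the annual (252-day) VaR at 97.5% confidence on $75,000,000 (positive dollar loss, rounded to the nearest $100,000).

$10,400,000

At 97.5%, z = 1.960.
σ_{252d} = 1.659% × √252 = 26.336%; μ_{252d} = 252 × 0.15% = 37.800%.
VaR = −(37.800%) + 1.960 × 26.336% = 13.819%.
On $75,000,000: 0.13819 × $75,000,000 = $10,364,250.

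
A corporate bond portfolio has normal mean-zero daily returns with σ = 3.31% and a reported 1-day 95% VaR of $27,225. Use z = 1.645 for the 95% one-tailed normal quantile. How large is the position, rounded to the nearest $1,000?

VaR as a fraction of value: z·σ = 1.645 × 3.31% = 5.44495%.
Position = $27,225 / 0.0544495 = $500,005.

$500,000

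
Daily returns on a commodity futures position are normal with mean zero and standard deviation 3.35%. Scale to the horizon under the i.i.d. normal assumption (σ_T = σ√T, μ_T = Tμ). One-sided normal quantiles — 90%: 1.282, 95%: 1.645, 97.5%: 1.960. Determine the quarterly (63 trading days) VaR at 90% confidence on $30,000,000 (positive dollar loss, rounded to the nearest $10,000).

$10,230,000

σ_{63d} = 3.35% × √63 = 26.590%.
VaR = 1.282 × 26.590% = 34.088%.
On $30,000,000: 0.34088 × $30,000,000 = $10,226,400.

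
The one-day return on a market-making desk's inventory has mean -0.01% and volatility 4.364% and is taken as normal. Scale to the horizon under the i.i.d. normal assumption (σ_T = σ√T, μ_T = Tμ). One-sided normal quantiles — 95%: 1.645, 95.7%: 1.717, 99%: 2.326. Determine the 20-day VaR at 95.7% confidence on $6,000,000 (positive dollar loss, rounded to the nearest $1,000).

σ_{20d} = 4.364% × √20 = 19.516%; μ_{20d} = 20 × -0.01% = -0.200%.
VaR = −(-0.200%) + 1.717 × 19.516% = 33.709%.
On $6,000,000: 0.33709 × $6,000,000 = $2,022,540.

$2,023,000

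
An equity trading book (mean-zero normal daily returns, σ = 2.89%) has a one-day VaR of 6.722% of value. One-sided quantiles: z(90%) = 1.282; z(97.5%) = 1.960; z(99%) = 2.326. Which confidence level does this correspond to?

Implied z = VaR/σ = 6.722 / 2.89 = 2.326.
This matches z(99%) = 2.326.

99%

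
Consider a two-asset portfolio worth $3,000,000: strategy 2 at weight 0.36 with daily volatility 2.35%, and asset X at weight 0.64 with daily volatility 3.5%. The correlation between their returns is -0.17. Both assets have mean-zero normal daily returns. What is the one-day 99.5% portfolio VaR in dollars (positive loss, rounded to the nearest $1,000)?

σ_p² = 0.36²·2.35² + 0.64²·3.5² + 2·-0.17·0.36·0.64·2.35·3.5 = 5.0890 (%²).
σ_p = √5.0890 = 2.256%.
At 99.5%, z = 2.576.
VaR = 2.576 × 2.256% = 5.811%; on $3,000,000 that is $174,330.

$174,000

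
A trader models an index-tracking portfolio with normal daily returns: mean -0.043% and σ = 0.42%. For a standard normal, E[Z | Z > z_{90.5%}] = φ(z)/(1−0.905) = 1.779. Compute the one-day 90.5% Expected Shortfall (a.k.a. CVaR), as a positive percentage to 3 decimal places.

0.790%

ES = −(-0.043%) + 0.42% × 1.779 = 0.790%.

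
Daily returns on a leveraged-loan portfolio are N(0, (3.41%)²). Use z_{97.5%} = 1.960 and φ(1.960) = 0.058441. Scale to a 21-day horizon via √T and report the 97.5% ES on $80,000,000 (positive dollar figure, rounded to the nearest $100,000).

σ_{21d} = 3.41% × √21 = 15.627%.
ES multiplier = φ(z)/(1−α) = 0.058441/0.025 = 2.338.
ES = 15.627% × 2.338 = 36.536%; on $80,000,000: $29,228,800.

$29,200,000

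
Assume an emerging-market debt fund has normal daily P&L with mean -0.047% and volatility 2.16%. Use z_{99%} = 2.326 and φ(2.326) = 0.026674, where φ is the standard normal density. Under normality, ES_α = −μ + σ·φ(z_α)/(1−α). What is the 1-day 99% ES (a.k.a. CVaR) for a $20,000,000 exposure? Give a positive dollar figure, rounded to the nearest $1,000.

Tail multiplier: φ(z)/(1−α) = 0.026674 / 0.01 = 2.667.
ES = −(-0.047%) + 2.16% × 2.667 = 5.808%.
On $20,000,000: 0.05808 × $20,000,000 = $1,161,600.

$1,162,000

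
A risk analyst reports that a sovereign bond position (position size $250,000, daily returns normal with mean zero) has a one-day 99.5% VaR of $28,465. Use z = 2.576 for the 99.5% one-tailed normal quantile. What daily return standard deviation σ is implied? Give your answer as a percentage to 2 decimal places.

4.42%

VaR as a fraction: $28,465 / $250,000 = 11.386%.
σ = VaR / z = 11.386% / 2.576 = 4.420%.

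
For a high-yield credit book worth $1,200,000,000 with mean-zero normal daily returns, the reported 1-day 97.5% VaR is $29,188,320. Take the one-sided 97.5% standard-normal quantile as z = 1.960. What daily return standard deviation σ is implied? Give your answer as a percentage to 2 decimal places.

1.24%

VaR as a fraction: $29,188,320 / $1,200,000,000 = 2.432%.
σ = VaR / z = 2.432% / 1.960 = 1.241%.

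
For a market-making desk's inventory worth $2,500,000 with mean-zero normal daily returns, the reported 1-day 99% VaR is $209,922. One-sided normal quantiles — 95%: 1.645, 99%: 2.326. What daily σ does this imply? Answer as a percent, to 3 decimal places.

VaR as a fraction: $209,922 / $2,500,000 = 8.397%.
σ = VaR / z = 8.397% / 2.326 = 3.610%.

3.610%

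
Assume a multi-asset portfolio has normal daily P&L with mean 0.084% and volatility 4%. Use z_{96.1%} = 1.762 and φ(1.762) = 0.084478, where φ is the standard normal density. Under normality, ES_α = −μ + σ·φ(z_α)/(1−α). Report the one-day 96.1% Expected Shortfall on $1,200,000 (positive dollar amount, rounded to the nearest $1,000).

Tail multiplier: φ(z)/(1−α) = 0.084478 / 0.039 = 2.166.
ES = −(0.084%) + 4% × 2.166 = 8.580%.
On $1,200,000: 0.08580 × $1,200,000 = $102,960.

$103,000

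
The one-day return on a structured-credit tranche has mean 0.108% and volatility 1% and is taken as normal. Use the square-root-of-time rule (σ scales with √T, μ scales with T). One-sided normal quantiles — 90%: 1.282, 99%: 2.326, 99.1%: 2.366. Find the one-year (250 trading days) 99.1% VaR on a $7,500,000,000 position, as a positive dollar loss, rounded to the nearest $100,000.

σ_{250d} = 1% × √250 = 15.811%; μ_{250d} = 250 × 0.108% = 27.000%.
VaR = −(27.000%) + 2.366 × 15.811% = 10.409%.
On $7,500,000,000: 0.10409 × $7,500,000,000 = $780,675,000.

$780,700,000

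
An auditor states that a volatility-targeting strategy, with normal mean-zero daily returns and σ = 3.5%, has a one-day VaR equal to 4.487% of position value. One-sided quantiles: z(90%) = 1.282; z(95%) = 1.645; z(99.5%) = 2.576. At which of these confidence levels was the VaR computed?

90%

Implied z = VaR/σ = 4.487 / 3.5 = 1.282.
This matches z(90%) = 1.282.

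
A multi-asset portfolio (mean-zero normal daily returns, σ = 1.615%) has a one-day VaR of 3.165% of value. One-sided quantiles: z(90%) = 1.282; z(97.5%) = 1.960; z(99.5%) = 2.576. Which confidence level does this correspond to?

Implied z = VaR/σ = 3.165 / 1.615 = 1.960.
This matches z(97.5%) = 1.960.

97.5%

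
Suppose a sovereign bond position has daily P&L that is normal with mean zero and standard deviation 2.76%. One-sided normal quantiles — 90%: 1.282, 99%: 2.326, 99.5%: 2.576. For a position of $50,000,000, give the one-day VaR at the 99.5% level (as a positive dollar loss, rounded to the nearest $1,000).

$3,555,000

VaR = z·σ = 2.576 × 2.76% = 7.110%.
On $50,000,000: 0.07110 × $50,000,000 = $3,555,000.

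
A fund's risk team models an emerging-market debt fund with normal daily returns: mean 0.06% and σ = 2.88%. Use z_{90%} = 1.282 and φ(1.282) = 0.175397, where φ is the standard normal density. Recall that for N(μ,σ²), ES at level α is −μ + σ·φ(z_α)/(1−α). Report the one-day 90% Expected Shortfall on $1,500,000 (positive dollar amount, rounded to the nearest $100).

Tail multiplier: φ(z)/(1−α) = 0.175397 / 0.1 = 1.754.
ES = −(0.06%) + 2.88% × 1.754 = 4.992%.
On $1,500,000: 0.04992 × $1,500,000 = $74,880.

$74,900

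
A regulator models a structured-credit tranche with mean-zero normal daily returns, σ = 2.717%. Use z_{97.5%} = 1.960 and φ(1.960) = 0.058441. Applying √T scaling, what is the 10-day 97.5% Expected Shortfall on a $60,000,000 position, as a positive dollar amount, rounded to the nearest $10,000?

σ_{10d} = 2.717% × √10 = 8.592%.
ES multiplier = φ(z)/(1−α) = 0.058441/0.025 = 2.338.
ES = 8.592% × 2.338 = 20.088%; on $60,000,000: $12,052,800.

$12,050,000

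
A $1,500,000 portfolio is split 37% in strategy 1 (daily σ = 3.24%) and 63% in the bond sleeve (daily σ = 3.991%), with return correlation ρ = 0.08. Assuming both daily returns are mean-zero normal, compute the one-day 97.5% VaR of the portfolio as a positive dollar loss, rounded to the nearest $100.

σ_p² = 0.37²·3.24² + 0.63²·3.991² + 2·0.08·0.37·0.63·3.24·3.991 = 8.2412 (%²).
σ_p = √8.2412 = 2.871%.
At 97.5%, z = 1.960.
VaR = 1.960 × 2.871% = 5.627%; on $1,500,000 that is $84,405.

$84,400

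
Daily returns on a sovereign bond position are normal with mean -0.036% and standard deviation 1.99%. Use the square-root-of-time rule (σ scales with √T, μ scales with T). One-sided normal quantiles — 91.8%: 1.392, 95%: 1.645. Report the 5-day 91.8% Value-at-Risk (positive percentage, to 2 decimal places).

6.37%

σ_{5d} = 1.99% × √5 = 4.450%; μ_{5d} = 5 × -0.036% = -0.180%.
VaR = −(-0.180%) + 1.392 × 4.450% = 6.374%.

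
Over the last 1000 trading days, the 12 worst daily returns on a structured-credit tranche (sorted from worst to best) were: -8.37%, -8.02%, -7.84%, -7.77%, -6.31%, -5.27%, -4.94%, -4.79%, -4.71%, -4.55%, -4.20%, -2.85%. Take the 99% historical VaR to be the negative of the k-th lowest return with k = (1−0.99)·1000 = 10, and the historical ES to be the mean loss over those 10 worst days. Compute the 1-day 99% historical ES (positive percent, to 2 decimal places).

6.26%

The 10 worst returns sum to -62.57%.
ES = −(-62.57%) / 10 = 6.257% ≈ 6.26%.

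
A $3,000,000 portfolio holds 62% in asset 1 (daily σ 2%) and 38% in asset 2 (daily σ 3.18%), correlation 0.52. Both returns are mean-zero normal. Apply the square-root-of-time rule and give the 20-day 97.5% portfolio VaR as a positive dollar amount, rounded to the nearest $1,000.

σ_p = √(0.62²·2² + 0.38²·3.18² + 2·0.52·0.62·0.38·2·3.18) = 2.135%.
σ_{20d} = 2.135% × √20 = 9.548%.
z(97.5%) = 1.960.
VaR = 1.960 × 9.548% = 18.714%; on $3,000,000 that is $561,420.

$561,000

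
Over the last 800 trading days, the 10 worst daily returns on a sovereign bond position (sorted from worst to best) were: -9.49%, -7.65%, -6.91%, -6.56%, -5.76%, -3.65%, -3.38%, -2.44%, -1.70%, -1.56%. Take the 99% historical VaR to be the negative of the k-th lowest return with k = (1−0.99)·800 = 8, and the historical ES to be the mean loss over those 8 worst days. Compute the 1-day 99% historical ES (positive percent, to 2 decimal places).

The 8 worst returns sum to -45.84%.
ES = −(-45.84%) / 8 = 5.73%.

5.73%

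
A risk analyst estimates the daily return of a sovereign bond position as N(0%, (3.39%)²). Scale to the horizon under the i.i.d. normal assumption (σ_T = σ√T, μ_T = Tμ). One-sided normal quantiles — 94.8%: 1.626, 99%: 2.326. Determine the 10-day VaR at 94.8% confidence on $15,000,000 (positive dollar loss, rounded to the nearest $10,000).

σ_{10d} = 3.39% × √10 = 10.720%.
VaR = 1.626 × 10.720% = 17.431%.
On $15,000,000: 0.17431 × $15,000,000 = $2,614,650.

$2,610,000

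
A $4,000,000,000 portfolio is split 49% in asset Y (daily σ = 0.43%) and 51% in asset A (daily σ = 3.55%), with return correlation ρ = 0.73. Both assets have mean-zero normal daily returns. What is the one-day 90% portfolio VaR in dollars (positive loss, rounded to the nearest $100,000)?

σ_p² = 0.49²·0.43² + 0.51²·3.55² + 2·0.73·0.49·0.51·0.43·3.55 = 3.8793 (%²).
σ_p = √3.8793 = 1.970%.
At 90%, z = 1.282.
VaR = 1.282 × 1.970% = 2.526%; on $4,000,000,000 that is $101,040,000.

$101,000,000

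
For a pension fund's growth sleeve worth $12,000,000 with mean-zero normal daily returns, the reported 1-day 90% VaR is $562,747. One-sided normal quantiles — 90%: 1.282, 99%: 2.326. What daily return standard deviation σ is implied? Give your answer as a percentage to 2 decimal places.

3.66%

VaR as a fraction: $562,747 / $12,000,000 = 4.690%.
σ = VaR / z = 4.690% / 1.282 = 3.658%.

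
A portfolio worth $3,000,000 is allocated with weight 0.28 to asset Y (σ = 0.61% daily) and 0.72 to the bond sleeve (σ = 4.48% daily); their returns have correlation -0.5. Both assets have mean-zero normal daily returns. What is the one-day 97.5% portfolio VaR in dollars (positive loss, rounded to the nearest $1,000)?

σ_p² = 0.28²·0.61² + 0.72²·4.48² + 2·-0.5·0.28·0.72·0.61·4.48 = 9.8827 (%²).
σ_p = √9.8827 = 3.144%.
At 97.5%, z = 1.960.
VaR = 1.960 × 3.144% = 6.162%; on $3,000,000 that is $184,860.

$185,000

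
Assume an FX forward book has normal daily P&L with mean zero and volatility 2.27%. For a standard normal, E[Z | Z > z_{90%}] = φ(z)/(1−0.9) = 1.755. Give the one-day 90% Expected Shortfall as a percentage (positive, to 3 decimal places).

ES = 2.27% × 1.755 = 3.984%.

3.984%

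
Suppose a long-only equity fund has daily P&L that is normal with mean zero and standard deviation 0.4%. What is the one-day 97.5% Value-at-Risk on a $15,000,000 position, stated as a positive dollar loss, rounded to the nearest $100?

At 97.5% one-sided, z = 1.960.
VaR = z·σ = 1.960 × 0.4% = 0.784%.
On $15,000,000: 0.00784 × $15,000,000 = $117,600.

$117,600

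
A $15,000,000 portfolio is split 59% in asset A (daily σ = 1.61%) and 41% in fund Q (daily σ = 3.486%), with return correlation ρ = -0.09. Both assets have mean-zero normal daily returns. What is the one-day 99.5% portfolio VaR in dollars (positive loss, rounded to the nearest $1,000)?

σ_p² = 0.59²·1.61² + 0.41²·3.486² + 2·-0.09·0.59·0.41·1.61·3.486 = 2.7007 (%²).
σ_p = √2.7007 = 1.643%.
At 99.5%, z = 2.576.
VaR = 2.576 × 1.643% = 4.232%; on $15,000,000 that is $634,800.

$635,000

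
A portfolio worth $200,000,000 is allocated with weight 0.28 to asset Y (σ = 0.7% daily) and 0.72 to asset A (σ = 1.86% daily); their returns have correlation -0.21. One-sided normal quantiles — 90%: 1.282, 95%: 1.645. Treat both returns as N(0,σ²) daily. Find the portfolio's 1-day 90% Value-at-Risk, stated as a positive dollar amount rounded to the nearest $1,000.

$3,364,000

σ_p² = 0.28²·0.7² + 0.72²·1.86² + 2·-0.21·0.28·0.72·0.7·1.86 = 1.7216 (%²).
σ_p = √1.7216 = 1.312%.
VaR = 1.282 × 1.312% = 1.682%; on $200,000,000 that is $3,364,000.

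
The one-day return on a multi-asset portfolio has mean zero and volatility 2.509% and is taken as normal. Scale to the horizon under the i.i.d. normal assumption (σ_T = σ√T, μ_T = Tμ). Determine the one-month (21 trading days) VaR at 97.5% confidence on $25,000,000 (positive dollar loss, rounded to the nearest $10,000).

$5,630,000

At 97.5%, z = 1.960.
σ_{21d} = 2.509% × √21 = 11.498%.
VaR = 1.960 × 11.498% = 22.536%.
On $25,000,000: 0.22536 × $25,000,000 = $5,634,000.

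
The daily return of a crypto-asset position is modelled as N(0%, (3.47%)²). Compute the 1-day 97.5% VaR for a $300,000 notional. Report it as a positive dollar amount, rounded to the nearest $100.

$20,400

At 97.5% one-sided, z = 1.960.
VaR = z·σ = 1.960 × 3.47% = 6.801%.
On $300,000: 0.06801 × $300,000 = $20,403.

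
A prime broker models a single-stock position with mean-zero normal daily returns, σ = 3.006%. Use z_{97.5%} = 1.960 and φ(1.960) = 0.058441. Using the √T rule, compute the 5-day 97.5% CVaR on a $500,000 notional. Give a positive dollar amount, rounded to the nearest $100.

σ_{5d} = 3.006% × √5 = 6.722%.
ES multiplier = φ(z)/(1−α) = 0.058441/0.025 = 2.338.
ES = 6.722% × 2.338 = 15.716%; on $500,000: $78,580.

$78,600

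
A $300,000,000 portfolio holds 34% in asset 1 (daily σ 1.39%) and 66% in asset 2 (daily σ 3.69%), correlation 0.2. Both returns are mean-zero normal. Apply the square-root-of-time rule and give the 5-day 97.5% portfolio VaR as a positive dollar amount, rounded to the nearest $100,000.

$33,800,000

σ_p = √(0.34²·1.39² + 0.66²·3.69² + 2·0.2·0.34·0.66·1.39·3.69) = 2.572%.
σ_{5d} = 2.572% × √5 = 5.751%.
z(97.5%) = 1.960.
VaR = 1.960 × 5.751% = 11.272%; on $300,000,000 that is $33,816,000.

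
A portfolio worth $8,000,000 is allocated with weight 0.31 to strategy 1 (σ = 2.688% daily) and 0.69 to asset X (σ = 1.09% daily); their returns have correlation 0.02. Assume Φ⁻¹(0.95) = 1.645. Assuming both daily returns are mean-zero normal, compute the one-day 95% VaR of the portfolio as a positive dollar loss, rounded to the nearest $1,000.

σ_p² = 0.31²·2.688² + 0.69²·1.09² + 2·0.02·0.31·0.69·2.688·1.09 = 1.2851 (%²).
σ_p = √1.2851 = 1.134%.
VaR = 1.645 × 1.134% = 1.865%; on $8,000,000 that is $149,200.

$149,000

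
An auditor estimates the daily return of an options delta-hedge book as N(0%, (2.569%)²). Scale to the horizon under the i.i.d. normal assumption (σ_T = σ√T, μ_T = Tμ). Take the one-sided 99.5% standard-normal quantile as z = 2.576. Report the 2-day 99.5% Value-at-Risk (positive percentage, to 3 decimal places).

σ_{2d} = 2.569% × √2 = 3.633%.
VaR = 2.576 × 3.633% = 9.359%.

9.359%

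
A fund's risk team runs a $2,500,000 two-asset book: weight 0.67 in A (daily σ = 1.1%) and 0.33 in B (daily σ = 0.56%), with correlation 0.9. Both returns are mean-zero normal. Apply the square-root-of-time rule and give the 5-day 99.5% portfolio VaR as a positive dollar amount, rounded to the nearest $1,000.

$131,000

σ_p = √(0.67²·1.1² + 0.33²·0.56² + 2·0.9·0.67·0.33·1.1·0.56) = 0.907%.
σ_{5d} = 0.907% × √5 = 2.028%.
z(99.5%) = 2.576.
VaR = 2.576 × 2.028% = 5.224%; on $2,500,000 that is $130,600.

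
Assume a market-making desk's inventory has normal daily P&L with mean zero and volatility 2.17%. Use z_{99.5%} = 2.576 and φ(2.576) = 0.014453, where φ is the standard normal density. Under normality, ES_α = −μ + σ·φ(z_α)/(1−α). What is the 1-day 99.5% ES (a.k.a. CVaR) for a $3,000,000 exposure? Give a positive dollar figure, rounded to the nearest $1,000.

$188,000

Tail multiplier: φ(z)/(1−α) = 0.014453 / 0.005 = 2.891.
ES = 2.17% × 2.891 = 6.273%.
On $3,000,000: 0.06273 × $3,000,000 = $188,190.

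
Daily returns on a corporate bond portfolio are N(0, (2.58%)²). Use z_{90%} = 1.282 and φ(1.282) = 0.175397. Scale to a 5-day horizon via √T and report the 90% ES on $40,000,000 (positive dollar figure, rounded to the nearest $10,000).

σ_{5d} = 2.58% × √5 = 5.769%.
ES multiplier = φ(z)/(1−α) = 0.175397/0.1 = 1.754.
ES = 5.769% × 1.754 = 10.119%; on $40,000,000: $4,047,600.

$4,050,000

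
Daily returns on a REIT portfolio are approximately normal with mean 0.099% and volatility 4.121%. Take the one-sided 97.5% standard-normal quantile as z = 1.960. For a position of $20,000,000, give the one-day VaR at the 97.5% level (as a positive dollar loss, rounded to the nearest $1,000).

VaR = −μ + z·σ = −(0.099%) + 1.960 × 4.121% = 7.978%.
On $20,000,000: 0.07978 × $20,000,000 = $1,595,600.

$1,596,000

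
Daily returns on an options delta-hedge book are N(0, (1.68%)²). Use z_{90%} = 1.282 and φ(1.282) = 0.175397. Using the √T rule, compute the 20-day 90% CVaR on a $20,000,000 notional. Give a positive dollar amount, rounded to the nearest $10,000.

σ_{20d} = 1.68% × √20 = 7.513%.
ES multiplier = φ(z)/(1−α) = 0.175397/0.1 = 1.754.
ES = 7.513% × 1.754 = 13.178%; on $20,000,000: $2,635,600.

$2,640,000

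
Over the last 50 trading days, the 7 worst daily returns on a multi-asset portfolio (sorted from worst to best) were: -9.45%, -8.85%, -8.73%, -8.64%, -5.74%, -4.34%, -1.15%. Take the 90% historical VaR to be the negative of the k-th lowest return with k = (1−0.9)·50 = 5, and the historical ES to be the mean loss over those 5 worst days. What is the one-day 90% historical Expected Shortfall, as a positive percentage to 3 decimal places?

The 5 worst returns sum to -41.41%.
ES = −(-41.41%) / 5 = 8.282%.

8.282%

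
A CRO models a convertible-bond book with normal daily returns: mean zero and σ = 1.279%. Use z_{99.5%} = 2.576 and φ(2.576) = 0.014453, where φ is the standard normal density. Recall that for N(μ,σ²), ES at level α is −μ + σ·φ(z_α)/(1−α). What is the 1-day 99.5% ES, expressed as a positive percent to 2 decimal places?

Tail multiplier: φ(z)/(1−α) = 0.014453 / 0.005 = 2.891.
ES = 1.279% × 2.891 = 3.698%.

3.70%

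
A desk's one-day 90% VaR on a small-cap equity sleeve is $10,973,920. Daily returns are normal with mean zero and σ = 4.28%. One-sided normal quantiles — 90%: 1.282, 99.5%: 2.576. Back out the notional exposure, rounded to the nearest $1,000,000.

$200,000,000

VaR as a fraction of value: z·σ = 1.282 × 4.28% = 5.48696%.
Position = $10,973,920 / 0.0548696 = $200,000,000.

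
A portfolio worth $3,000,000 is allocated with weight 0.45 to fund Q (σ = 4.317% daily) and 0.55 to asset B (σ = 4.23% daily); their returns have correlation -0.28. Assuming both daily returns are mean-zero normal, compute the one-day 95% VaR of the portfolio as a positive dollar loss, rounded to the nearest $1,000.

σ_p² = 0.45²·4.317² + 0.55²·4.23² + 2·-0.28·0.45·0.55·4.317·4.23 = 6.6555 (%²).
σ_p = √6.6555 = 2.580%.
At 95%, z = 1.645.
VaR = 1.645 × 2.580% = 4.244%; on $3,000,000 that is $127,320.

$127,000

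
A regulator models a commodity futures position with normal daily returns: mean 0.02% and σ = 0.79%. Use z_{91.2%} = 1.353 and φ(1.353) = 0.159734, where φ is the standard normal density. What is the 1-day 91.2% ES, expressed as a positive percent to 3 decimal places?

1.414%

Tail multiplier: φ(z)/(1−α) = 0.159734 / 0.088 = 1.815.
ES = −(0.02%) + 0.79% × 1.815 = 1.414%.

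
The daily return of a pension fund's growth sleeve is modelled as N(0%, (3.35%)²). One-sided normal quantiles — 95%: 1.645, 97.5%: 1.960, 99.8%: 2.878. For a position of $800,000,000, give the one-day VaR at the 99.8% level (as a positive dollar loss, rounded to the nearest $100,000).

$77,100,000

VaR = z·σ = 2.878 × 3.35% = 9.641%.
On $800,000,000: 0.09641 × $800,000,000 = $77,128,000.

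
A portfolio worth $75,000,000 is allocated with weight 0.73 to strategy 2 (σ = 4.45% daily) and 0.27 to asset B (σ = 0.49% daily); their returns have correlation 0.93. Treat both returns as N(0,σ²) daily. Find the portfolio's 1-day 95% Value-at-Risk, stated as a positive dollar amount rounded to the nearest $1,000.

$4,160,000

σ_p² = 0.73²·4.45² + 0.27²·0.49² + 2·0.93·0.73·0.27·4.45·0.49 = 11.3696 (%²).
σ_p = √11.3696 = 3.372%.
At 95%, z = 1.645.
VaR = 1.645 × 3.372% = 5.547%; on $75,000,000 that is $4,160,250.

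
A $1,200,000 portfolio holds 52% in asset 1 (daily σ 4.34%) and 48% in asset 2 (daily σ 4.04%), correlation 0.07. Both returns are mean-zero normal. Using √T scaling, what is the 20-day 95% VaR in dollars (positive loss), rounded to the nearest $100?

σ_p = √(0.52²·4.34² + 0.48²·4.04² + 2·0.07·0.52·0.48·4.34·4.04) = 3.077%.
σ_{20d} = 3.077% × √20 = 13.761%.
z(95%) = 1.645.
VaR = 1.645 × 13.761% = 22.637%; on $1,200,000 that is $271,644.

$271,600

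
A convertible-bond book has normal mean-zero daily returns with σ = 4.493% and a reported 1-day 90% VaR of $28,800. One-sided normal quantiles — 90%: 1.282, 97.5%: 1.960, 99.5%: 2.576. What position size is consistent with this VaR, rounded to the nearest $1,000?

$500,000

VaR as a fraction of value: z·σ = 1.282 × 4.493% = 5.76003%.
Position = $28,800 / 0.0576003 = $499,998.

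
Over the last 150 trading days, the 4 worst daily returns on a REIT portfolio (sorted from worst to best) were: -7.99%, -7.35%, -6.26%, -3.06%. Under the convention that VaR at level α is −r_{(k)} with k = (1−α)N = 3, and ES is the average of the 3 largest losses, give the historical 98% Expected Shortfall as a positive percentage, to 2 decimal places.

The 3 worst returns sum to -21.60%.
ES = −(-21.60%) / 3 = 7.2% ≈ 7.20%.

7.20%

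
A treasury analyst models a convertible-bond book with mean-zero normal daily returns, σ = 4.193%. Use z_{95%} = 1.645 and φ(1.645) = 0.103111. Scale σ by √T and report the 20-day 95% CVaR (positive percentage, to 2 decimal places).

σ_{20d} = 4.193% × √20 = 18.752%.
ES multiplier = φ(z)/(1−α) = 0.103111/0.05 = 2.062.
ES = 18.752% × 2.062 = 38.667%.

38.67%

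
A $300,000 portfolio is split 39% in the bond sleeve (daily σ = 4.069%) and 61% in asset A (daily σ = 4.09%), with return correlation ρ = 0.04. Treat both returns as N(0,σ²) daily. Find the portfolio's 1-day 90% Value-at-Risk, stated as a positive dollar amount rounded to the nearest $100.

$11,600

σ_p² = 0.39²·4.069² + 0.61²·4.09² + 2·0.04·0.39·0.61·4.069·4.09 = 9.0595 (%²).
σ_p = √9.0595 = 3.010%.
At 90%, z = 1.282.
VaR = 1.282 × 3.010% = 3.859%; on $300,000 that is $11,577.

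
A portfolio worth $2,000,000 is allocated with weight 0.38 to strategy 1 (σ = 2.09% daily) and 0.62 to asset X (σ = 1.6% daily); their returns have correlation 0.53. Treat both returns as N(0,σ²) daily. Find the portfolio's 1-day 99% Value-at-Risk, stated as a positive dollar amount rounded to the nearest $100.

$72,800

σ_p² = 0.38²·2.09² + 0.62²·1.6² + 2·0.53·0.38·0.62·2.09·1.6 = 2.4499 (%²).
σ_p = √2.4499 = 1.565%.
At 99%, z = 2.326.
VaR = 2.326 × 1.565% = 3.640%; on $2,000,000 that is $72,800.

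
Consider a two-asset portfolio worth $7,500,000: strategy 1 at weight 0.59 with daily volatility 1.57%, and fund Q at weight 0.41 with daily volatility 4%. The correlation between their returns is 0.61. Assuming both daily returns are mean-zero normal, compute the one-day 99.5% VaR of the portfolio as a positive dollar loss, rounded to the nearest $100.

σ_p² = 0.59²·1.57² + 0.41²·4² + 2·0.61·0.59·0.41·1.57·4 = 5.4010 (%²).
σ_p = √5.4010 = 2.324%.
At 99.5%, z = 2.576.
VaR = 2.576 × 2.324% = 5.987%; on $7,500,000 that is $449,025.

$449,000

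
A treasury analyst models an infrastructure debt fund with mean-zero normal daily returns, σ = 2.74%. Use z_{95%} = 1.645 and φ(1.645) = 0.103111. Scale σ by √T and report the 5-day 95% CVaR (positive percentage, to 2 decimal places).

12.63%

σ_{5d} = 2.74% × √5 = 6.127%.
ES multiplier = φ(z)/(1−α) = 0.103111/0.05 = 2.062.
ES = 6.127% × 2.062 = 12.634%.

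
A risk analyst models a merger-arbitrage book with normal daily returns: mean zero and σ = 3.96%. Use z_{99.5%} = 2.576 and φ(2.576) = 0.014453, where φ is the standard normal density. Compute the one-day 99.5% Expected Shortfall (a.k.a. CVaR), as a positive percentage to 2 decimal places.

Tail multiplier: φ(z)/(1−α) = 0.014453 / 0.005 = 2.891.
ES = 3.96% × 2.891 = 11.448%.

11.45%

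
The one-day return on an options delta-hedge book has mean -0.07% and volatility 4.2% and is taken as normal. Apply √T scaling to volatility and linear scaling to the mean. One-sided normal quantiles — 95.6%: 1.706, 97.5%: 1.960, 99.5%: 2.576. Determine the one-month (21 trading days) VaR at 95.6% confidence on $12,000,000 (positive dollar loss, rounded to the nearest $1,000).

σ_{21d} = 4.2% × √21 = 19.247%; μ_{21d} = 21 × -0.07% = -1.470%.
VaR = −(-1.470%) + 1.706 × 19.247% = 34.305%.
On $12,000,000: 0.34305 × $12,000,000 = $4,116,600.

$4,117,000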